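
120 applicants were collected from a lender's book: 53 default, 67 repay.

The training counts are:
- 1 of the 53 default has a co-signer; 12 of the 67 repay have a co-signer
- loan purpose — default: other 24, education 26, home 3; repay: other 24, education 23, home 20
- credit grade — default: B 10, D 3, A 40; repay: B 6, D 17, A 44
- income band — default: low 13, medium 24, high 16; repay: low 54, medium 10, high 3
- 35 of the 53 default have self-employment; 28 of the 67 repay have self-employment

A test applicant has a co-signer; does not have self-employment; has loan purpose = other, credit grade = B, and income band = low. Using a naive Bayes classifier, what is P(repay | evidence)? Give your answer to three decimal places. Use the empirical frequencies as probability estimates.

default: (53/120) × (1/53) × (24/53) × (10/53) × (13/53) × (18/53) ≈ 0.000059312
repay: (67/120) × (12/67) × (24/67) × (6/67) × (54/67) × (39/67) ≈ 0.00150495
P(repay | x) = 0.00150495 / 0.001564262 ≈ 0.962

0.962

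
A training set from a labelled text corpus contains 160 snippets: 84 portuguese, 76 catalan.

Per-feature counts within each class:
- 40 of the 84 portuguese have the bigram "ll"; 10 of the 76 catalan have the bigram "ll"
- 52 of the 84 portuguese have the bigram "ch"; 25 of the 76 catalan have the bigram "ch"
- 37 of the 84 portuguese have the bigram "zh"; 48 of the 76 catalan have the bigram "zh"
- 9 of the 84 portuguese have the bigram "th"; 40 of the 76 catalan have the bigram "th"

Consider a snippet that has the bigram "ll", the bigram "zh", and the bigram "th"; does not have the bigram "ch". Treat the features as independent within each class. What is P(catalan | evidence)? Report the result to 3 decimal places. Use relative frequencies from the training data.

portuguese: (84/160) × (40/84) × (32/84) × (37/84) × (9/84) ≈ 0.00449466
catalan: (76/160) × (10/76) × (51/76) × (48/76) × (40/76) ≈ 0.0139415
P(catalan | x) = 0.0139415 / 0.01843616 ≈ 0.756

0.756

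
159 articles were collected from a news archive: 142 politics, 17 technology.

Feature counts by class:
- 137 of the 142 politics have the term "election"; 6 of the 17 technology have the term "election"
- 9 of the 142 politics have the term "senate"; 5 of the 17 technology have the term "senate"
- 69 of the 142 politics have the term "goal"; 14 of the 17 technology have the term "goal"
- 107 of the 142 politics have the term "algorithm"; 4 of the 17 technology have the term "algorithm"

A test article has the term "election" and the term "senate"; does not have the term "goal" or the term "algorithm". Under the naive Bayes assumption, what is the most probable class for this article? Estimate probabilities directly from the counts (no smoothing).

politics

politics: (142/159) × (137/142) × (9/142) × (73/142) × (35/142) ≈ 0.00691977
technology: (17/159) × (6/17) × (5/17) × (3/17) × (13/17) ≈ 0.00149776
Highest score → politics.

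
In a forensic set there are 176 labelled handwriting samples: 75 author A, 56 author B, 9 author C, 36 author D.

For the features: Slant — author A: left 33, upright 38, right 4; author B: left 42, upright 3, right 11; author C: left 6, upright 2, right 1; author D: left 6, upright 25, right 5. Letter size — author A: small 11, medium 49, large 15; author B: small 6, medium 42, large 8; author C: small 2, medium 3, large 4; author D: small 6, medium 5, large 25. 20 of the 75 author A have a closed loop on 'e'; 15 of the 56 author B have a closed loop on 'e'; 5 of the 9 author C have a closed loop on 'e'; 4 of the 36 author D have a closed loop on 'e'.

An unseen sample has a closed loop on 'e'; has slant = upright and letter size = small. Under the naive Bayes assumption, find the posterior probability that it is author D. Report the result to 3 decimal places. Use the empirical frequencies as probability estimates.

author A: (75/176) × (38/75) × (11/75) × (20/75) ≈ 0.00844444
author B: (56/176) × (3/56) × (6/56) × (15/56) ≈ 0.000489187
author C: (9/176) × (2/9) × (2/9) × (5/9) ≈ 0.00140292
author D: (36/176) × (25/36) × (6/36) × (4/36) ≈ 0.00263047
P(author D | x) = 0.00263047 / 0.012967017 ≈ 0.203

0.203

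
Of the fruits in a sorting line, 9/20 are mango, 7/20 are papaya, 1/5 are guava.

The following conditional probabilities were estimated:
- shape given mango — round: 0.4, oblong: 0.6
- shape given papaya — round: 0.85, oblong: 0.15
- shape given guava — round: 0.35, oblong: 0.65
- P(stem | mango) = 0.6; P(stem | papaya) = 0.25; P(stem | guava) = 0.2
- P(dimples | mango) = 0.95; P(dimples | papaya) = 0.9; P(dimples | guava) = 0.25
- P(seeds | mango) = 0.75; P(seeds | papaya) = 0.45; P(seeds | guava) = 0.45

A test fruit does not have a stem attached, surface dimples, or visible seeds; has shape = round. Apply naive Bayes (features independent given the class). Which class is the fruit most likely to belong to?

mango: 0.45 × 0.4 × (1−0.6) × (1−0.95) × (1−0.75) = 0.0009
papaya: 0.35 × 0.85 × (1−0.25) × (1−0.9) × (1−0.45) = 0.012271875
guava: 0.2 × 0.35 × (1−0.2) × (1−0.25) × (1−0.45) = 0.0231
Highest score → guava.

guava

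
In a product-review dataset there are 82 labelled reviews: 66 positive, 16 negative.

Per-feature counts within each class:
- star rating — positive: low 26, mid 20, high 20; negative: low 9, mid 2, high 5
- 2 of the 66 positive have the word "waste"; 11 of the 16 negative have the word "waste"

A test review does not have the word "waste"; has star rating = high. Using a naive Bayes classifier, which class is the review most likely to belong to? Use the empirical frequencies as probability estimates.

positive: (66/82) × (20/66) × (64/66) ≈ 0.236511
negative: (16/82) × (5/16) × (5/16) ≈ 0.0190549
Highest score → positive.

positive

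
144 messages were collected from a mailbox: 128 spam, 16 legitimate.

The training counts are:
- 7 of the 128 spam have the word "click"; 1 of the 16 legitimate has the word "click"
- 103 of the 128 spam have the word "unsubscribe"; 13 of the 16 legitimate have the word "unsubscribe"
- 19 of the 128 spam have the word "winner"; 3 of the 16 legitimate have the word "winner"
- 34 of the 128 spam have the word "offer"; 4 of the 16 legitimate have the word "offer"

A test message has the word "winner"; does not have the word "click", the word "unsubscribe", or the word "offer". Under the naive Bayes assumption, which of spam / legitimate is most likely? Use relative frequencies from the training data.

spam

spam: (128/144) × (121/128) × (25/128) × (19/128) × (94/128) ≈ 0.0178902
legitimate: (16/144) × (15/16) × (3/16) × (3/16) × (12/16) = 0.00274658203125
Highest score → spam.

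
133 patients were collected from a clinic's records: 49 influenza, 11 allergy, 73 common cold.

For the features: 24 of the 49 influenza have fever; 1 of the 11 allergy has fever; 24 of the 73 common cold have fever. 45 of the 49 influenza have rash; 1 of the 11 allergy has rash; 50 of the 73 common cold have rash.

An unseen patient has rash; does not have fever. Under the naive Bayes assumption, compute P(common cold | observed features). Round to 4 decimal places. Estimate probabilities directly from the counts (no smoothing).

0.5844

influenza: (49/133) × (25/49) × (45/49) ≈ 0.172625
allergy: (11/133) × (10/11) × (1/11) ≈ 0.00683527
common cold: (73/133) × (49/73) × (50/73) ≈ 0.252343
P(common cold | x) = 0.252343 / 0.43180327 ≈ 0.5844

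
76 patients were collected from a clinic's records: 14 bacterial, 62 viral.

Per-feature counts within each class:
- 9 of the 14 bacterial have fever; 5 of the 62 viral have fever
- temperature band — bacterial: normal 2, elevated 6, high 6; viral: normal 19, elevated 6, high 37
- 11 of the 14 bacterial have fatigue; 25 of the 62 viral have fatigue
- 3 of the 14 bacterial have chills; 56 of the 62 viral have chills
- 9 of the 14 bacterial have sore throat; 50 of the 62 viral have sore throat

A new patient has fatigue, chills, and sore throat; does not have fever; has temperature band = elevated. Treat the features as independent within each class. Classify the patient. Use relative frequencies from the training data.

bacterial: (14/76) × (5/14) × (6/14) × (11/14) × (3/14) × (9/14) ≈ 0.00305177
viral: (62/76) × (57/62) × (6/62) × (25/62) × (56/62) × (50/62) ≈ 0.0213179
Highest score → viral.

viral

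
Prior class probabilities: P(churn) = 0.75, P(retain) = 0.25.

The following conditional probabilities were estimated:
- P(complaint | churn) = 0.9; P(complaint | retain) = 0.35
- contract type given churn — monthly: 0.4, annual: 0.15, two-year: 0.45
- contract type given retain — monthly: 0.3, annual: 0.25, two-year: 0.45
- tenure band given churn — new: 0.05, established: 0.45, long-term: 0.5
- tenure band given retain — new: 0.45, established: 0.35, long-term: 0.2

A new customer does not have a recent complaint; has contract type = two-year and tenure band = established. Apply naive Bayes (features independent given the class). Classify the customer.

churn: 0.75 × (1−0.9) × 0.45 × 0.45 = 0.0151875
retain: 0.25 × (1−0.35) × 0.45 × 0.35 = 0.02559375
Highest score → retain.

retain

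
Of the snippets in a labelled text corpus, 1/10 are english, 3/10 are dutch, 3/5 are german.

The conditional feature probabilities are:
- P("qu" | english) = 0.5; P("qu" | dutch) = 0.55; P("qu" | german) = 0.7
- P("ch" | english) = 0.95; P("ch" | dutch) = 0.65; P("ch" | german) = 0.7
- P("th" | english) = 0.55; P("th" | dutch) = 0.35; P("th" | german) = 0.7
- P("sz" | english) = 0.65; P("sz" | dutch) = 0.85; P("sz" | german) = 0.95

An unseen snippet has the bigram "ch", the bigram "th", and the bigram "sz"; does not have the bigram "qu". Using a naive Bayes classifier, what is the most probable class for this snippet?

english: 0.1 × (1−0.5) × 0.95 × 0.55 × 0.65 = 0.01698125
dutch: 0.3 × (1−0.55) × 0.65 × 0.35 × 0.85 = 0.026105625
german: 0.6 × (1−0.7) × 0.7 × 0.7 × 0.95 = 0.08379
Highest score → german.

german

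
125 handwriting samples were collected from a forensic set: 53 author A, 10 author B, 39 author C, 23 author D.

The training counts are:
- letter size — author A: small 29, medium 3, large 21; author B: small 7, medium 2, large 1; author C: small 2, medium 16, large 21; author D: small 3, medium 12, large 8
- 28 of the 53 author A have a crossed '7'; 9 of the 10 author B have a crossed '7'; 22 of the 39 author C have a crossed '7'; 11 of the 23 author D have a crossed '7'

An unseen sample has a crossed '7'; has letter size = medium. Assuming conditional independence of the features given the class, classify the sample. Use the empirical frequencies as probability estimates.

author A: (53/125) × (3/53) × (28/53) ≈ 0.0126792
author B: (10/125) × (2/10) × (9/10) = 0.0144
author C: (39/125) × (16/39) × (22/39) ≈ 0.0722051
author D: (23/125) × (12/23) × (11/23) ≈ 0.045913
Highest score → author C.

author C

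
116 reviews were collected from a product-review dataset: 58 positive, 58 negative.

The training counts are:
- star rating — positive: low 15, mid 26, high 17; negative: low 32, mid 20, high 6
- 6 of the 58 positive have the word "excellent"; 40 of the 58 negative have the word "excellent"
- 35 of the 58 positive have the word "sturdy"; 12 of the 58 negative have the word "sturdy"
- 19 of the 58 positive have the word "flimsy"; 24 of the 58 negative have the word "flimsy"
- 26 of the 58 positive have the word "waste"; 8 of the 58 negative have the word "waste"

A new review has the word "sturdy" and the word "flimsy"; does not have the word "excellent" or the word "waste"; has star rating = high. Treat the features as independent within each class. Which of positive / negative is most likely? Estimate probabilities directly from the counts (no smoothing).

positive: (58/116) × (17/58) × (52/58) × (35/58) × (19/58) × (32/58) ≈ 0.0143303
negative: (58/116) × (6/58) × (18/58) × (12/58) × (24/58) × (50/58) ≈ 0.00118472
Highest score → positive.

positive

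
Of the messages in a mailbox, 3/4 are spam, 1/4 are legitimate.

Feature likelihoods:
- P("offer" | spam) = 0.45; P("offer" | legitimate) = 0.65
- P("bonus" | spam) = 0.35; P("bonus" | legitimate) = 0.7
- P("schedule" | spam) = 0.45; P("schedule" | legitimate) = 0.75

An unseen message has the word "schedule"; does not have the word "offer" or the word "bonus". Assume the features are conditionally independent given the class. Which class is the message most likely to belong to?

spam: 0.75 × (1−0.45) × (1−0.35) × 0.45 = 0.12065625
legitimate: 0.25 × (1−0.65) × (1−0.7) × 0.75 = 0.0196875
Highest score → spam.

spam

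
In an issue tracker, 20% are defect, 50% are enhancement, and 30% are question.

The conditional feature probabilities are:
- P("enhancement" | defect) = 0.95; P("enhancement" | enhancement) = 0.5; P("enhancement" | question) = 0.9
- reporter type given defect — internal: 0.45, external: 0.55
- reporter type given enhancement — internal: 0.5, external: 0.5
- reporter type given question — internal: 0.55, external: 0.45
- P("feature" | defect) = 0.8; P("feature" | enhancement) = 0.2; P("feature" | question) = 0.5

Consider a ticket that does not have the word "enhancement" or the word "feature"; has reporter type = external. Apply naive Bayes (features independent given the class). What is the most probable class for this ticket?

defect: 0.2 × (1−0.95) × 0.55 × (1−0.8) = 0.0011
enhancement: 0.5 × (1−0.5) × 0.5 × (1−0.2) = 0.1
question: 0.3 × (1−0.9) × 0.45 × (1−0.5) = 0.00675
Highest score → enhancement.

enhancement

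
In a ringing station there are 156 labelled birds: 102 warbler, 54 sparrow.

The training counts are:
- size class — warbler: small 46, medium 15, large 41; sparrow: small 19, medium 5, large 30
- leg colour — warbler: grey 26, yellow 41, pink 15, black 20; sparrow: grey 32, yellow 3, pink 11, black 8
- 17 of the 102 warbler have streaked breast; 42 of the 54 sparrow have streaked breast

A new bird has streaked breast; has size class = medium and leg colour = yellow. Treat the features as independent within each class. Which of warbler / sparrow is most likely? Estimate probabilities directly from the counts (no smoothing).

warbler

warbler: (102/156) × (15/102) × (41/102) × (17/102) ≈ 0.00644168
sparrow: (54/156) × (5/54) × (3/54) × (42/54) ≈ 0.00138493
Highest score → warbler.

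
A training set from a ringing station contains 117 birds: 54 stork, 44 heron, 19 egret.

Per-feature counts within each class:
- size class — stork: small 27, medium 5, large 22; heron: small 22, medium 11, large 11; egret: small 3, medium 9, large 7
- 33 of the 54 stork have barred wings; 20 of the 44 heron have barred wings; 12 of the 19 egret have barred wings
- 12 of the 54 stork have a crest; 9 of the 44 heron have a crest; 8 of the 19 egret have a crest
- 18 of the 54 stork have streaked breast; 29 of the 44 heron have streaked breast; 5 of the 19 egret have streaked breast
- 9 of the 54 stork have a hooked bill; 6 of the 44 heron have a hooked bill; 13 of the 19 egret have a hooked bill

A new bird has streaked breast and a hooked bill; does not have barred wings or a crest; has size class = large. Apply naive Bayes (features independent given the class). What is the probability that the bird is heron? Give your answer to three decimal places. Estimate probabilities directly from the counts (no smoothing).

stork: (54/117) × (22/54) × (21/54) × (42/54) × (18/54) × (9/54) ≈ 0.0031597
heron: (44/117) × (11/44) × (24/44) × (35/44) × (29/44) × (6/44) ≈ 0.00366627
egret: (19/117) × (7/19) × (7/19) × (11/19) × (5/19) × (13/19) ≈ 0.00229775
P(heron | x) = 0.00366627 / 0.00912372 ≈ 0.402

0.402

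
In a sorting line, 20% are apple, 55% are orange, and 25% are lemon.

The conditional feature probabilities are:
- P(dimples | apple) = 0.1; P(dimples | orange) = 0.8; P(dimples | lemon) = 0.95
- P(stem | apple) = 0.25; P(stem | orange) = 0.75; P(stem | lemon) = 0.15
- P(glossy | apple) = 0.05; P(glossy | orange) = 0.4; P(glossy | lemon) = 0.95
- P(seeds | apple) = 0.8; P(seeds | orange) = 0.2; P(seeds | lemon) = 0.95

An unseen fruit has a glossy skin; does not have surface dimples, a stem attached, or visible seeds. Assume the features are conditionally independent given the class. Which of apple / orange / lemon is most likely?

apple: 0.2 × (1−0.1) × (1−0.25) × 0.05 × (1−0.8) = 0.00135
orange: 0.55 × (1−0.8) × (1−0.75) × 0.4 × (1−0.2) = 0.0088
lemon: 0.25 × (1−0.95) × (1−0.15) × 0.95 × (1−0.95) = 0.0005046875
Highest score → orange.

orange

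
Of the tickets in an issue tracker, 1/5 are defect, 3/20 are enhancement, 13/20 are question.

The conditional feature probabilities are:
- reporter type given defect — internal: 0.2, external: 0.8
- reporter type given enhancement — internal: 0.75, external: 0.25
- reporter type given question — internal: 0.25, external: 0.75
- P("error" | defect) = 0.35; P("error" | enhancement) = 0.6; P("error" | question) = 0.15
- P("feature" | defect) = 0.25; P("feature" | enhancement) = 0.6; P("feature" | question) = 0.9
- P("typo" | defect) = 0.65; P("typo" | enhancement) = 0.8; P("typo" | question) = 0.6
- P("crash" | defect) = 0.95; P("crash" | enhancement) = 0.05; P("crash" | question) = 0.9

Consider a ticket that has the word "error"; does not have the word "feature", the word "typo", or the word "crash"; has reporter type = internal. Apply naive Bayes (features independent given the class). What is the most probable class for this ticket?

defect: 0.2 × 0.2 × 0.35 × (1−0.25) × (1−0.65) × (1−0.95) = 0.00018375
enhancement: 0.15 × 0.75 × 0.6 × (1−0.6) × (1−0.8) × (1−0.05) = 0.00513
question: 0.65 × 0.25 × 0.15 × (1−0.9) × (1−0.6) × (1−0.9) = 0.0000975
Highest score → enhancement.

enhancement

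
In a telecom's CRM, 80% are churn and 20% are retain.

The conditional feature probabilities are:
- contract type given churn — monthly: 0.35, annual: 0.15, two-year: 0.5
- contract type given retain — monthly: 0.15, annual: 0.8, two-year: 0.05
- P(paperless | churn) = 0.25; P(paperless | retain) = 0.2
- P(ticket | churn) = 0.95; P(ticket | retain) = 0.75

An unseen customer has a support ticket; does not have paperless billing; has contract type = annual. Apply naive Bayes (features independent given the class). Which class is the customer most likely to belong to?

churn: 0.8 × 0.15 × (1−0.25) × 0.95 = 0.0855
retain: 0.2 × 0.8 × (1−0.2) × 0.75 = 0.096
Highest score → retain.

retain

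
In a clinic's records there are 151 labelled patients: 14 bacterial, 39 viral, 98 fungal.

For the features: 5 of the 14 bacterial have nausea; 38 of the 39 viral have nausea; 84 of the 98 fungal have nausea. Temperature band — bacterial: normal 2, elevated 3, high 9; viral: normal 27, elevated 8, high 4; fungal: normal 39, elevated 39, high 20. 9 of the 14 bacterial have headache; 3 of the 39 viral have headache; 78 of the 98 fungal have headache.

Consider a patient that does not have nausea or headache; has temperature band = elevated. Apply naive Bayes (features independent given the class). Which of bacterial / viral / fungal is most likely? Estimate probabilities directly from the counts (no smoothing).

bacterial: (14/151) × (9/14) × (3/14) × (5/14) ≈ 0.00456143
viral: (39/151) × (1/39) × (8/39) × (36/39) ≈ 0.00125397
fungal: (98/151) × (14/98) × (39/98) × (20/98) ≈ 0.00752998
Highest score → fungal.

fungal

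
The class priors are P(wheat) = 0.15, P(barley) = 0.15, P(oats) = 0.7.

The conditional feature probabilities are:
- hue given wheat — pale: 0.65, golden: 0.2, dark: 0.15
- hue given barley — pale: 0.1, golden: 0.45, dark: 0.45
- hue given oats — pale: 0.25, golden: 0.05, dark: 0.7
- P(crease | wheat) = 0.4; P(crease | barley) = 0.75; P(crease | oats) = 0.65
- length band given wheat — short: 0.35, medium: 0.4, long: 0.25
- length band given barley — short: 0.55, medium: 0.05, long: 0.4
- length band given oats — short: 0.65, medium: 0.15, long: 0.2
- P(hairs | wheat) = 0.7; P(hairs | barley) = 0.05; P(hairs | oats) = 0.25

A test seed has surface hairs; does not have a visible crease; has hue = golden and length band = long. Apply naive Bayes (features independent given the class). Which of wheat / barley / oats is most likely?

wheat: 0.15 × 0.2 × (1−0.4) × 0.25 × 0.7 = 0.00315
barley: 0.15 × 0.45 × (1−0.75) × 0.4 × 0.05 = 0.0003375
oats: 0.7 × 0.05 × (1−0.65) × 0.2 × 0.25 = 0.0006125
Highest score → wheat.

wheat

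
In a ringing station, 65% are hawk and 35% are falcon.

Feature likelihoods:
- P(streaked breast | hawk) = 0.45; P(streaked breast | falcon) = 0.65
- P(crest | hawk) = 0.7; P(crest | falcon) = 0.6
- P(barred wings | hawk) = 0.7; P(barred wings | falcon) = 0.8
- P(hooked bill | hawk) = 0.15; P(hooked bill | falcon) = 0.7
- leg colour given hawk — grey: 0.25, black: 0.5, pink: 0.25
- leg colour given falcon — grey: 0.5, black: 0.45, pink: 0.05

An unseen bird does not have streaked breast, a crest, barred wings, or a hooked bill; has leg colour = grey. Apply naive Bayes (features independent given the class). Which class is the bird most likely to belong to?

hawk

hawk: 0.65 × (1−0.45) × (1−0.7) × (1−0.7) × (1−0.15) × 0.25 = 0.0068371875
falcon: 0.35 × (1−0.65) × (1−0.6) × (1−0.8) × (1−0.7) × 0.5 = 0.00147
Highest score → hawk.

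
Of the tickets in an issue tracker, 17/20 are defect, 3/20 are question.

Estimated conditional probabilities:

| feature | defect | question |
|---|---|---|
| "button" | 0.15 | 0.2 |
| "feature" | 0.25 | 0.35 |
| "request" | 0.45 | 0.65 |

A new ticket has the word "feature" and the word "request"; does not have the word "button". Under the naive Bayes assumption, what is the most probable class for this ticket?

defect: 0.85 × (1−0.15) × 0.25 × 0.45 = 0.08128125
question: 0.15 × (1−0.2) × 0.35 × 0.65 = 0.0273
Highest score → defect.

defect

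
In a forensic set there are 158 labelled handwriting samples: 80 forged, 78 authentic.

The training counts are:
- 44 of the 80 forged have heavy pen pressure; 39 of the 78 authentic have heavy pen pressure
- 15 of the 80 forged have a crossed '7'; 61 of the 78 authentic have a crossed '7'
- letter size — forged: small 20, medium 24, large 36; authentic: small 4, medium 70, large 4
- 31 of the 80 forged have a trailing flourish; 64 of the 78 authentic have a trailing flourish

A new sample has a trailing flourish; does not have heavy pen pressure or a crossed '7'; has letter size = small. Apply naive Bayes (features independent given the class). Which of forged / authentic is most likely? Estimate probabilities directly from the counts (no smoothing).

forged: (80/158) × (36/80) × (65/80) × (20/80) × (31/80) ≈ 0.0179341
authentic: (78/158) × (39/78) × (17/78) × (4/78) × (64/78) ≈ 0.00226367
Highest score → forged.

forged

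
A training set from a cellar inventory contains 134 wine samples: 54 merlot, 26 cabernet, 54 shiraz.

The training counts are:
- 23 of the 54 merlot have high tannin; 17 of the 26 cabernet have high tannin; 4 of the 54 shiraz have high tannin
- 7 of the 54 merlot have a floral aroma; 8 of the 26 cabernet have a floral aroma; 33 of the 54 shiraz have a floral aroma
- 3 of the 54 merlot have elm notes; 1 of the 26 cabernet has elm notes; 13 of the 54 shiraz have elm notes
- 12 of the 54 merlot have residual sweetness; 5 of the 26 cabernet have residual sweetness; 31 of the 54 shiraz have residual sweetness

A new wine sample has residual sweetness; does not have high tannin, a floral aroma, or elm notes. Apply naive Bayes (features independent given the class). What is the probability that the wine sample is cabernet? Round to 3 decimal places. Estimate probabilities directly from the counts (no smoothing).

merlot: (54/134) × (31/54) × (47/54) × (51/54) × (12/54) ≈ 0.0422596
cabernet: (26/134) × (9/26) × (18/26) × (25/26) × (5/26) ≈ 0.00859805
shiraz: (54/134) × (50/54) × (21/54) × (41/54) × (31/54) ≈ 0.0632483
P(cabernet | x) = 0.00859805 / 0.11410595 ≈ 0.075

0.075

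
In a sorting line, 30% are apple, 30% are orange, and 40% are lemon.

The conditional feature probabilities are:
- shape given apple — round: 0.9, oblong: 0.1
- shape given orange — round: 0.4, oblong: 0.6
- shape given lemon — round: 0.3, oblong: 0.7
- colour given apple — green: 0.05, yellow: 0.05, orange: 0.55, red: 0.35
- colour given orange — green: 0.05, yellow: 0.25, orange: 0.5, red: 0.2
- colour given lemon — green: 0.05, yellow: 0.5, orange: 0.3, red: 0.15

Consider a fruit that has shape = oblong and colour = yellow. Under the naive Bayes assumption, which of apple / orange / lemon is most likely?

apple: 0.3 × 0.1 × 0.05 = 0.0015
orange: 0.3 × 0.6 × 0.25 = 0.045
lemon: 0.4 × 0.7 × 0.5 = 0.14
Highest score → lemon.

lemon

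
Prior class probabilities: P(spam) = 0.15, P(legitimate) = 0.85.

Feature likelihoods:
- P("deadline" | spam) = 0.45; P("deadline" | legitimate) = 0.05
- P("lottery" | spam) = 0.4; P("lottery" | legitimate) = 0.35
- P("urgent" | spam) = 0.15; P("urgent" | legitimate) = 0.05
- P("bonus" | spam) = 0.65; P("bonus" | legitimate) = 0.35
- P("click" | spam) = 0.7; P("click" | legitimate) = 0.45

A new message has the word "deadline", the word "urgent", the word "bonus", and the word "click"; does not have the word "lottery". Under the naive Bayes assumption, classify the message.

spam: 0.15 × 0.45 × (1−0.4) × 0.15 × 0.65 × 0.7 = 0.002764125
legitimate: 0.85 × 0.05 × (1−0.35) × 0.05 × 0.35 × 0.45 = 0.000217546875
Highest score → spam.

spam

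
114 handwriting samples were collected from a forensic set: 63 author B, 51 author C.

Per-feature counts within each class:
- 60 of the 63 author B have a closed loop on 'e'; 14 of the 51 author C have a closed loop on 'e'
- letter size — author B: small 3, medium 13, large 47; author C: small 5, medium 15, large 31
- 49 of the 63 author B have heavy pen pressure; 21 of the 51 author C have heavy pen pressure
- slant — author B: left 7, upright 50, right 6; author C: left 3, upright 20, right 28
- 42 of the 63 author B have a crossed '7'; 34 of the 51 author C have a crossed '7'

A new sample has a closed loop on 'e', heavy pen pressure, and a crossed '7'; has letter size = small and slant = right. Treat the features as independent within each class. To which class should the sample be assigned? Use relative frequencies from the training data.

author B: (63/114) × (60/63) × (3/63) × (49/63) × (6/63) × (42/63) ≈ 0.00123766
author C: (51/114) × (14/51) × (5/51) × (21/51) × (28/51) × (34/51) ≈ 0.00181455
Highest score → author C.

author C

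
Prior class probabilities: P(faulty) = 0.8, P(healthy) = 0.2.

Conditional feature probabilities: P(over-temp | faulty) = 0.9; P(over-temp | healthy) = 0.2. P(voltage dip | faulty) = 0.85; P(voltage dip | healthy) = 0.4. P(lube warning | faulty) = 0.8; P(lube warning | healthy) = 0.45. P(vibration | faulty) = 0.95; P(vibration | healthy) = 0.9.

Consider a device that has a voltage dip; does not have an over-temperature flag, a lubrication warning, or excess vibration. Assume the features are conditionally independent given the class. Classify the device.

faulty: 0.8 × (1−0.9) × 0.85 × (1−0.8) × (1−0.95) = 0.00068
healthy: 0.2 × (1−0.2) × 0.4 × (1−0.45) × (1−0.9) = 0.00352
Highest score → healthy.

healthy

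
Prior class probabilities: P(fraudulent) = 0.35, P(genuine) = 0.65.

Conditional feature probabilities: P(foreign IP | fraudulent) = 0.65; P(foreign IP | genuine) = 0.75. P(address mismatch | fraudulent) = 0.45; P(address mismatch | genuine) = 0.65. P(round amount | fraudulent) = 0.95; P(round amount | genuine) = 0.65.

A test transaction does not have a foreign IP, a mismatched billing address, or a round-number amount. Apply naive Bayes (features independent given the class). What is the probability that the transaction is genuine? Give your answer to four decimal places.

fraudulent: 0.35 × (1−0.65) × (1−0.45) × (1−0.95) = 0.00336875
genuine: 0.65 × (1−0.75) × (1−0.65) × (1−0.65) = 0.01990625
P(genuine | x) = 0.01990625 / 0.023275 ≈ 0.8553

0.8553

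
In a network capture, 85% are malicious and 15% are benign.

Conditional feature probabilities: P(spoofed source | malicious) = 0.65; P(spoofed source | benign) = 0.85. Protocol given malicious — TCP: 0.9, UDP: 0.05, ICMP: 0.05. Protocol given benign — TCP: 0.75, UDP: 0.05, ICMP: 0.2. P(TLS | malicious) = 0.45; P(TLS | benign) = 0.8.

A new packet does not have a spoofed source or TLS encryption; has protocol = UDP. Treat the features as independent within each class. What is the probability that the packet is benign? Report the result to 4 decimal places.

malicious: 0.85 × (1−0.65) × 0.05 × (1−0.45) = 0.00818125
benign: 0.15 × (1−0.85) × 0.05 × (1−0.8) = 0.000225
P(benign | x) = 0.000225 / 0.00840625 ≈ 0.0268

0.0268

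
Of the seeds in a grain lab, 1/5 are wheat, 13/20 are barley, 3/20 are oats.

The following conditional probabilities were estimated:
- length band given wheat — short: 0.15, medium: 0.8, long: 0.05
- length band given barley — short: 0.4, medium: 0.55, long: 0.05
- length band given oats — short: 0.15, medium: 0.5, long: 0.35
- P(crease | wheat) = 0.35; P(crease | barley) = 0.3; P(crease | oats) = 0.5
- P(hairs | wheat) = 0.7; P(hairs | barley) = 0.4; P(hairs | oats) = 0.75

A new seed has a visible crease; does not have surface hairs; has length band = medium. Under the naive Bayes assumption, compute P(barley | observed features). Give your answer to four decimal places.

wheat: 0.2 × 0.8 × 0.35 × (1−0.7) = 0.0168
barley: 0.65 × 0.55 × 0.3 × (1−0.4) = 0.06435
oats: 0.15 × 0.5 × 0.5 × (1−0.75) = 0.009375
P(barley | x) = 0.06435 / 0.090525 ≈ 0.7109

0.7109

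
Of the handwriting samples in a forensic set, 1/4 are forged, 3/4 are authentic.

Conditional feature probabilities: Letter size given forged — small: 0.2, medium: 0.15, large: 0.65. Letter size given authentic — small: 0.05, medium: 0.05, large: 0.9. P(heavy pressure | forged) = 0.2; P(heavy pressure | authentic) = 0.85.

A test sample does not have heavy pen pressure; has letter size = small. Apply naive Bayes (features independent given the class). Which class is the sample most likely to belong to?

forged: 0.25 × 0.2 × (1−0.2) = 0.04
authentic: 0.75 × 0.05 × (1−0.85) = 0.005625
Highest score → forged.

forged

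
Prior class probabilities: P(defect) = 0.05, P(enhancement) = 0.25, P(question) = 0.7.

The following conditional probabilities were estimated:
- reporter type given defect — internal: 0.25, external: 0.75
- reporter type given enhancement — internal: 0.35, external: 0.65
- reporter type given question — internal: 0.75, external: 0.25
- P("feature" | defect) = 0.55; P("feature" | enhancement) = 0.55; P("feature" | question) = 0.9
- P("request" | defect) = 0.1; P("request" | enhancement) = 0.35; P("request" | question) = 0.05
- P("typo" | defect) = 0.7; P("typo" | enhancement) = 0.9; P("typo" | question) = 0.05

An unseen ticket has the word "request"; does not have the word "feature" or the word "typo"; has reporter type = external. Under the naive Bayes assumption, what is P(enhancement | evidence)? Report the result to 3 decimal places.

0.657

defect: 0.05 × 0.75 × (1−0.55) × 0.1 × (1−0.7) = 0.00050625
enhancement: 0.25 × 0.65 × (1−0.55) × 0.35 × (1−0.9) = 0.002559375
question: 0.7 × 0.25 × (1−0.9) × 0.05 × (1−0.05) = 0.00083125
P(enhancement | x) = 0.002559375 / 0.003896875 ≈ 0.657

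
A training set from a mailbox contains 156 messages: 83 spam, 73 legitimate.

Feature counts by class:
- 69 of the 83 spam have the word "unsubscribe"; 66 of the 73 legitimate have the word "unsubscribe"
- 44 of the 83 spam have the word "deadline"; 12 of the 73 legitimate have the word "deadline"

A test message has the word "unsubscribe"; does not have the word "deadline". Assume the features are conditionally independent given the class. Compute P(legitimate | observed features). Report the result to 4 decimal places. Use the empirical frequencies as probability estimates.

0.6298

spam: (83/156) × (69/83) × (39/83) ≈ 0.207831
legitimate: (73/156) × (66/73) × (61/73) ≈ 0.35353
P(legitimate | x) = 0.35353 / 0.561361 ≈ 0.6298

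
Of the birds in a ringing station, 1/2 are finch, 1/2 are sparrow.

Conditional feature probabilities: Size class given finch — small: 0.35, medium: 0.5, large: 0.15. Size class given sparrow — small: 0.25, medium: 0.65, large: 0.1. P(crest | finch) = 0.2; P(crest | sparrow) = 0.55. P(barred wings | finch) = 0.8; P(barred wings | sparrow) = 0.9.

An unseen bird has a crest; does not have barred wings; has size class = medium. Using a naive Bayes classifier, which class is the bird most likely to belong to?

sparrow

finch: 0.5 × 0.5 × 0.2 × (1−0.8) = 0.01
sparrow: 0.5 × 0.65 × 0.55 × (1−0.9) = 0.017875
Highest score → sparrow.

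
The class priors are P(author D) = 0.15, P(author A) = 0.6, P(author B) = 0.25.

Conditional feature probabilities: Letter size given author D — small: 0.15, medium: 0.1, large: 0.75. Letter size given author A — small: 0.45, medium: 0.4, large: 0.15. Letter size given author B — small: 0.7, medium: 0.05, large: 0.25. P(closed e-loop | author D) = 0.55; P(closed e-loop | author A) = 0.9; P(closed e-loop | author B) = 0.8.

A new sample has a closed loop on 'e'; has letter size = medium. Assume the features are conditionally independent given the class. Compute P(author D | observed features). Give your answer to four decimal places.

author D: 0.15 × 0.1 × 0.55 = 0.00825
author A: 0.6 × 0.4 × 0.9 = 0.216
author B: 0.25 × 0.05 × 0.8 = 0.01
P(author D | x) = 0.00825 / 0.23425 ≈ 0.0352

0.0352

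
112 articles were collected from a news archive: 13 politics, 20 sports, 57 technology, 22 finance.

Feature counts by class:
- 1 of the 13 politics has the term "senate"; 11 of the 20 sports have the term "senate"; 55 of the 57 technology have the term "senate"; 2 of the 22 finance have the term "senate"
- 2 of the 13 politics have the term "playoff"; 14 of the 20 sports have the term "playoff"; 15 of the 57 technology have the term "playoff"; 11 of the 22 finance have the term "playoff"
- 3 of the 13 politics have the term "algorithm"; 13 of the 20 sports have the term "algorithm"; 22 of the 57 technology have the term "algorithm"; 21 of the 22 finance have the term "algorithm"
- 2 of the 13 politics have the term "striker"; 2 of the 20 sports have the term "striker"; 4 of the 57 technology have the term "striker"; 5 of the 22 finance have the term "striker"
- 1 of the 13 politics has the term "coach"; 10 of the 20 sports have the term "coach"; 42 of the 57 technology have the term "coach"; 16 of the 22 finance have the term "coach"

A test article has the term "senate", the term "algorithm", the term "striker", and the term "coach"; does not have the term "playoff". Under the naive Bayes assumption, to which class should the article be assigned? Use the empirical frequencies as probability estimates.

technology

politics: (13/112) × (1/13) × (11/13) × (3/13) × (2/13) × (1/13) ≈ 0.0000206325
sports: (20/112) × (11/20) × (6/20) × (13/20) × (2/20) × (10/20) ≈ 0.000957589
technology: (57/112) × (55/57) × (42/57) × (22/57) × (4/57) × (42/57) ≈ 0.00722148
finance: (22/112) × (2/22) × (11/22) × (21/22) × (5/22) × (16/22) ≈ 0.00140872
Highest score → technology.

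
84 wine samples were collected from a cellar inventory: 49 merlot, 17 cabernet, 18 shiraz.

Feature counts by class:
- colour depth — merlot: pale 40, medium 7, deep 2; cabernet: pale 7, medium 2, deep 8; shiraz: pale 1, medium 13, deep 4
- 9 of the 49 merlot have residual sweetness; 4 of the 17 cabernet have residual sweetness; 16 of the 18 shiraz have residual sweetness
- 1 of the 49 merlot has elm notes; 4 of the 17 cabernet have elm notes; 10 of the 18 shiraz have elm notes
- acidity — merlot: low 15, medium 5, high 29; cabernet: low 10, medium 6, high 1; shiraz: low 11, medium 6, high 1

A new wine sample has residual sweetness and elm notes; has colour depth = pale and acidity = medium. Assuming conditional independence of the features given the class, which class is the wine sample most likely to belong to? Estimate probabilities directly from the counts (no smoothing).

shiraz

merlot: (49/84) × (40/49) × (9/49) × (1/49) × (5/49) ≈ 0.00018214
cabernet: (17/84) × (7/17) × (4/17) × (4/17) × (6/17) ≈ 0.00162833
shiraz: (18/84) × (1/18) × (16/18) × (10/18) × (6/18) ≈ 0.00195963
Highest score → shiraz.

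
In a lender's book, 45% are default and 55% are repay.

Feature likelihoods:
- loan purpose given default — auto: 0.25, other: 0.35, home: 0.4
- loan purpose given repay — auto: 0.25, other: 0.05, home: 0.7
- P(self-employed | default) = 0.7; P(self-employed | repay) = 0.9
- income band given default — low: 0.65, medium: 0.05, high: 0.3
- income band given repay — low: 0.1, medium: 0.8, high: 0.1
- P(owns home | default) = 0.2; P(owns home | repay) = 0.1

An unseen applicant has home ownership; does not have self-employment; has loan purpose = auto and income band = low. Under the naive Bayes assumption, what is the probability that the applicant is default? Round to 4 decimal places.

default: 0.45 × 0.25 × (1−0.7) × 0.65 × 0.2 = 0.0043875
repay: 0.55 × 0.25 × (1−0.9) × 0.1 × 0.1 = 0.0001375
P(default | x) = 0.0043875 / 0.004525 ≈ 0.9696

0.9696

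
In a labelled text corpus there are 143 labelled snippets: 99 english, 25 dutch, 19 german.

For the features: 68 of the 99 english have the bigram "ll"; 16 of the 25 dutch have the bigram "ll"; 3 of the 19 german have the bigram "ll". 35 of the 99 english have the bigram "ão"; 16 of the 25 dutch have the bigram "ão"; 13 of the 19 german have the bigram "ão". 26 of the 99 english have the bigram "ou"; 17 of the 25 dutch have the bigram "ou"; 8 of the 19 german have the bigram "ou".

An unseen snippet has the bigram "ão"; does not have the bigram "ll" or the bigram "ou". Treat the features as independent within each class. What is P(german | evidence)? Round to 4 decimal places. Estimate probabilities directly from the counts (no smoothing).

english: (99/143) × (31/99) × (35/99) × (73/99) ≈ 0.0565127
dutch: (25/143) × (9/25) × (16/25) × (8/25) ≈ 0.0128895
german: (19/143) × (16/19) × (13/19) × (11/19) ≈ 0.0443213
P(german | x) = 0.0443213 / 0.1137235 ≈ 0.3897

0.3897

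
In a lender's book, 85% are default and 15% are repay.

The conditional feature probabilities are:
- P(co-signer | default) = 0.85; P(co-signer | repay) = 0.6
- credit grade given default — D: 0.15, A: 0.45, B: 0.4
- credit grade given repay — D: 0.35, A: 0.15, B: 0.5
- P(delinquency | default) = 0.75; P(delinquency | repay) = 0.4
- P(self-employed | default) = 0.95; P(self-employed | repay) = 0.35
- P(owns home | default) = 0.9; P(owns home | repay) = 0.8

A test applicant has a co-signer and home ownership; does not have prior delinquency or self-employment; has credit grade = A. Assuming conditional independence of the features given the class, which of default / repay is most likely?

repay

default: 0.85 × 0.85 × 0.45 × (1−0.75) × (1−0.95) × 0.9 = 0.00365765625
repay: 0.15 × 0.6 × 0.15 × (1−0.4) × (1−0.35) × 0.8 = 0.004212
Highest score → repay.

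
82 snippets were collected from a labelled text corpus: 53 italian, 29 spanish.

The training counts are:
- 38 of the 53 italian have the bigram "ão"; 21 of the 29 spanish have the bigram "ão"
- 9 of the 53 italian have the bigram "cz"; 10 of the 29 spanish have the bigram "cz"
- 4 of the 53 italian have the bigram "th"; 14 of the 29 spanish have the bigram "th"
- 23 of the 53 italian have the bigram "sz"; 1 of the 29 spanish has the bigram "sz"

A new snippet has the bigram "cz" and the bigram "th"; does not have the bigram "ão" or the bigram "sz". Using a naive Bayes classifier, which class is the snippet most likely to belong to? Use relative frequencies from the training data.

spanish

italian: (53/82) × (15/53) × (9/53) × (4/53) × (30/53) ≈ 0.00132701
spanish: (29/82) × (8/29) × (10/29) × (14/29) × (28/29) ≈ 0.0156808
Highest score → spanish.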